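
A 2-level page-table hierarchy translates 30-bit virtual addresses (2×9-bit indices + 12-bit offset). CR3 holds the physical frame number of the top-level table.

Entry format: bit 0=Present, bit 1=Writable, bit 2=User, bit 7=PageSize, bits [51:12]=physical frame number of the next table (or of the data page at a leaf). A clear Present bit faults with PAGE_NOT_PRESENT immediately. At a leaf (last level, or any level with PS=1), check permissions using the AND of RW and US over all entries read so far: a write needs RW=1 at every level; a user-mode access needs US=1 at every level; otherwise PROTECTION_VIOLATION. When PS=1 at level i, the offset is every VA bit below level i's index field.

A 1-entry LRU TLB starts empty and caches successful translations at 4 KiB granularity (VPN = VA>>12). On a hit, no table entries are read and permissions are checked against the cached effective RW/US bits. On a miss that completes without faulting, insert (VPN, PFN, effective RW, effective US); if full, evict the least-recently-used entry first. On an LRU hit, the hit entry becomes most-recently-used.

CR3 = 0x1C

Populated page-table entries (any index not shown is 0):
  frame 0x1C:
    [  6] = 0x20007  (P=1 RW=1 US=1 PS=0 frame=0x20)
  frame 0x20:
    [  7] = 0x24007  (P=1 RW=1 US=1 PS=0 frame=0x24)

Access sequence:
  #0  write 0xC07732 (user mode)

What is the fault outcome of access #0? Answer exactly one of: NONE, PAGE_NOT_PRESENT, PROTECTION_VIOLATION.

Trace:
#0 VA=0xC07732 (w,user):
  L0 @0x1C[6] → 0x20007  P=1,RW=1,US=1,PS=0
  L1 @0x20[7] → 0x24007  P=1,RW=1,US=1,PS=0
  ✓ 0x24732  — 2 lookups

Access #0 fault: NONE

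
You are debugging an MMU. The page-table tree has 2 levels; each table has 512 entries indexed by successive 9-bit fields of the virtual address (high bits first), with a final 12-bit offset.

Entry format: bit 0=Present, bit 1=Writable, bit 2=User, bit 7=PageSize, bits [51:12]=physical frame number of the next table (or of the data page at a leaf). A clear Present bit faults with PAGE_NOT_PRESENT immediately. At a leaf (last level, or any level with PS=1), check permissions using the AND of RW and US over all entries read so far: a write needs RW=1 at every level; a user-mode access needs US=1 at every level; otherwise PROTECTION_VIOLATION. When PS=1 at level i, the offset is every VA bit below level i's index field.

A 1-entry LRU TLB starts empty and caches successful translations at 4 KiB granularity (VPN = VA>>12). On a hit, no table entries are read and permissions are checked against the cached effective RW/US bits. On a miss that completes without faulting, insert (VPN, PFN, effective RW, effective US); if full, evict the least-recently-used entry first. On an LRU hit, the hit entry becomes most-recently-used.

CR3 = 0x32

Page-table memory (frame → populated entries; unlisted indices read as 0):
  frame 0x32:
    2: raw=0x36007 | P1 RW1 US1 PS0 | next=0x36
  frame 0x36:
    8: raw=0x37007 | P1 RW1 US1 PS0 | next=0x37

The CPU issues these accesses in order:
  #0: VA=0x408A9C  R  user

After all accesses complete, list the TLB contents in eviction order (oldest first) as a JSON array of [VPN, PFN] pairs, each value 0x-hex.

Per-access translation:
#0 VA=0x408A9C (r,user):
  lvl0: tbl 0x32, slot 2 ⇒ 0x36007 (P1/RW1/US1/PS0)
  lvl1: tbl 0x36, slot 8 ⇒ 0x37007 (P1/RW1/US1/PS0)
  ⇒ phys 0x37A9C  [2 reads]

TLB: [["0x408", "0x37"]]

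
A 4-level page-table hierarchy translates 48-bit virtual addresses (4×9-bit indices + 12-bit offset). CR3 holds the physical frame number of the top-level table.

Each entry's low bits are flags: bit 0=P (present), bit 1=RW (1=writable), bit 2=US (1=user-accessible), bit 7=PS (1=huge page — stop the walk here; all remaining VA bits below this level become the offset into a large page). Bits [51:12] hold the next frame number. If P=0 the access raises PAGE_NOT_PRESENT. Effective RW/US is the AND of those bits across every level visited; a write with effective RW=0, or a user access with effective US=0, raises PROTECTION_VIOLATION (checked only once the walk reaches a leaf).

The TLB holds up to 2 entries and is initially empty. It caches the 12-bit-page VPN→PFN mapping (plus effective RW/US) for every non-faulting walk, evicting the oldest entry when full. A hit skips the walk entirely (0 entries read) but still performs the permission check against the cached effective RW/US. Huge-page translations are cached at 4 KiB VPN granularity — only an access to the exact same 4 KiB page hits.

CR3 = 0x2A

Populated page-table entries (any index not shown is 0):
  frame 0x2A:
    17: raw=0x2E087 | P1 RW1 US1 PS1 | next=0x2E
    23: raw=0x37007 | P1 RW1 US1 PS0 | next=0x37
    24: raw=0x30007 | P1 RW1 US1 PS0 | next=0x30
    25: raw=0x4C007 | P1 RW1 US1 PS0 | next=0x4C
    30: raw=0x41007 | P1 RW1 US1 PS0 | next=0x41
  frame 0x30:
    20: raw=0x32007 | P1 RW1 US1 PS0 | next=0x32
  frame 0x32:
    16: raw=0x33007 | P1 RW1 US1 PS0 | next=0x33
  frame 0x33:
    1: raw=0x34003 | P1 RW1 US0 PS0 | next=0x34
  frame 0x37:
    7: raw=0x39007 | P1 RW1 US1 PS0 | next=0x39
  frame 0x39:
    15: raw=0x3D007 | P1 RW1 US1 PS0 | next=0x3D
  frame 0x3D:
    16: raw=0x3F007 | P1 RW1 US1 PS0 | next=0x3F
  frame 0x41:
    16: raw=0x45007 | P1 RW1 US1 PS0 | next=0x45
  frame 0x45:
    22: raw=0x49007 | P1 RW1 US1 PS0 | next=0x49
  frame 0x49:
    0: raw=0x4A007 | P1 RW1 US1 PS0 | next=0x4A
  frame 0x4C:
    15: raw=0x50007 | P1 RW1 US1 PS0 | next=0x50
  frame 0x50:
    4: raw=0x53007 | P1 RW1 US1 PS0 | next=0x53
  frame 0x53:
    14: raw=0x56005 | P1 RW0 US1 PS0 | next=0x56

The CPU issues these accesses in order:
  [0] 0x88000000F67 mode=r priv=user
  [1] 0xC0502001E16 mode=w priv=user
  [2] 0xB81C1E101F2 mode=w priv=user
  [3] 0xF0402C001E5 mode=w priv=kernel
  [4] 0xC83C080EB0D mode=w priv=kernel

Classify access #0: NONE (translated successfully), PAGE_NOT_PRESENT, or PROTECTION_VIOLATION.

Per-access translation:
#0 VA=0x88000000F67 (r,user):
  [0] read 0x2A idx=17: raw=0x2E087 flags P=1 W=1 U=1 S=1
  → PA=0x2EF67 (huge @L0)  (1 entries read)
#1 VA=0xC0502001E16 (w,user):
  [0] read 0x2A idx=24: raw=0x30007 flags P=1 W=1 U=1 S=0
  [1] read 0x30 idx=20: raw=0x32007 flags P=1 W=1 U=1 S=0
  [2] read 0x32 idx=16: raw=0x33007 flags P=1 W=1 U=1 S=0
  [3] read 0x33 idx=1: raw=0x34003 flags P=1 W=1 U=0 S=0
  → PROTECTION_VIOLATION  (4 entries read)
#2 VA=0xB81C1E101F2 (w,user):
  [0] read 0x2A idx=23: raw=0x37007 flags P=1 W=1 U=1 S=0
  [1] read 0x37 idx=7: raw=0x39007 flags P=1 W=1 U=1 S=0
  [2] read 0x39 idx=15: raw=0x3D007 flags P=1 W=1 U=1 S=0
  [3] read 0x3D idx=16: raw=0x3F007 flags P=1 W=1 U=1 S=0
  → PA=0x3F1F2  (4 entries read)
#3 VA=0xF0402C001E5 (w,kernel):
  [0] read 0x2A idx=30: raw=0x41007 flags P=1 W=1 U=1 S=0
  [1] read 0x41 idx=16: raw=0x45007 flags P=1 W=1 U=1 S=0
  [2] read 0x45 idx=22: raw=0x49007 flags P=1 W=1 U=1 S=0
  [3] read 0x49 idx=0: raw=0x4A007 flags P=1 W=1 U=1 S=0
  → PA=0x4A1E5  (4 entries read)
#4 VA=0xC83C080EB0D (w,kernel):
  [0] read 0x2A idx=25: raw=0x4C007 flags P=1 W=1 U=1 S=0
  [1] read 0x4C idx=15: raw=0x50007 flags P=1 W=1 U=1 S=0
  [2] read 0x50 idx=4: raw=0x53007 flags P=1 W=1 U=1 S=0
  [3] read 0x53 idx=14: raw=0x56005 flags P=1 W=0 U=1 S=0
  → PROTECTION_VIOLATION  (4 entries read)

Access #0 fault: NONE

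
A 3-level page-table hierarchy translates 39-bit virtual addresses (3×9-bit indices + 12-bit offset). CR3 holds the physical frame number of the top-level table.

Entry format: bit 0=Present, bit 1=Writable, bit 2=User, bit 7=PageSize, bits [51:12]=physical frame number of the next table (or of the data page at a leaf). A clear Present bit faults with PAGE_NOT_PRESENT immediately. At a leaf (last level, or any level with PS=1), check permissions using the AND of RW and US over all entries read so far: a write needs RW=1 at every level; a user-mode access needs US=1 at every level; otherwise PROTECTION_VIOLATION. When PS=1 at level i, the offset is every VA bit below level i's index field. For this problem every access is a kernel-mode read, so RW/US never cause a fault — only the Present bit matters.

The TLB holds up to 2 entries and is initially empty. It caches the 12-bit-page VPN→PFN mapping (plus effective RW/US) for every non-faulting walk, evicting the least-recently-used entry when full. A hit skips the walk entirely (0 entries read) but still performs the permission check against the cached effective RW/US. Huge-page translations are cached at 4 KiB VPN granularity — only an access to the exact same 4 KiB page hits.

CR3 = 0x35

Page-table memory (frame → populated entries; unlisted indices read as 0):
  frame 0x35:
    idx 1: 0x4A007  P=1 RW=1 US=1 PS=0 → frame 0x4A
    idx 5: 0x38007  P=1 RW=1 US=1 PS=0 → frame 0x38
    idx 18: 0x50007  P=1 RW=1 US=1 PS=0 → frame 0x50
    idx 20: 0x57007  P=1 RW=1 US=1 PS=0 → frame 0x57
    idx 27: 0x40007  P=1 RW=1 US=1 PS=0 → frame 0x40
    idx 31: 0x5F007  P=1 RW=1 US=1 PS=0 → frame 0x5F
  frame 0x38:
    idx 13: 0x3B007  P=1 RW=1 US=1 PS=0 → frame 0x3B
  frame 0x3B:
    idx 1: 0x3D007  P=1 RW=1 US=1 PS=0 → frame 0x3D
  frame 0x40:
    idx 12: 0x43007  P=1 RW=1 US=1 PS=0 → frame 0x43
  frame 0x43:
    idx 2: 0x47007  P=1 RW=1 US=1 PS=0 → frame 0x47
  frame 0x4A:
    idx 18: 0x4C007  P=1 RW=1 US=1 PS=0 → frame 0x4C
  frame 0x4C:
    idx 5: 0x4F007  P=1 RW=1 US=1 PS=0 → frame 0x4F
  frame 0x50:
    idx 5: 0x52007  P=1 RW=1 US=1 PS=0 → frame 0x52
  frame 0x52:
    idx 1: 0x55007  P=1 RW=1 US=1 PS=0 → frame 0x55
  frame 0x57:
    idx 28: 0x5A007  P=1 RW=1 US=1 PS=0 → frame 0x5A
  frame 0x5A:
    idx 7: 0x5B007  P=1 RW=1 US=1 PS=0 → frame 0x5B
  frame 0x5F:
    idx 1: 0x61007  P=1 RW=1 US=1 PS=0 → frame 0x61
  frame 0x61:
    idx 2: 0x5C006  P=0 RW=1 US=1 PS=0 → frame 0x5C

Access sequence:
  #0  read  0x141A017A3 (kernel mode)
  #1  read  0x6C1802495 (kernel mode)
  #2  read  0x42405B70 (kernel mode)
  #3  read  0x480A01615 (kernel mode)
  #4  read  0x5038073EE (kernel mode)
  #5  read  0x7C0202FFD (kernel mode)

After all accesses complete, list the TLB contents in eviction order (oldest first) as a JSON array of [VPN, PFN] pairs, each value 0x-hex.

Trace:
#0 VA=0x141A017A3 (r,kernel):
  lvl0: tbl 0x35, slot 5 ⇒ 0x38007 (P1/RW1/US1/PS0)
  lvl1: tbl 0x38, slot 13 ⇒ 0x3B007 (P1/RW1/US1/PS0)
  lvl2: tbl 0x3B, slot 1 ⇒ 0x3D007 (P1/RW1/US1/PS0)
  ✓ 0x3D7A3  — 3 lookups
#1 VA=0x6C1802495 (r,kernel):
  lvl0: tbl 0x35, slot 27 ⇒ 0x40007 (P1/RW1/US1/PS0)
  lvl1: tbl 0x40, slot 12 ⇒ 0x43007 (P1/RW1/US1/PS0)
  lvl2: tbl 0x43, slot 2 ⇒ 0x47007 (P1/RW1/US1/PS0)
  ✓ 0x47495  — 3 lookups
#2 VA=0x42405B70 (r,kernel):
  lvl0: tbl 0x35, slot 1 ⇒ 0x4A007 (P1/RW1/US1/PS0)
  lvl1: tbl 0x4A, slot 18 ⇒ 0x4C007 (P1/RW1/US1/PS0)
  lvl2: tbl 0x4C, slot 5 ⇒ 0x4F007 (P1/RW1/US1/PS0)
  ✓ 0x4FB70  — 3 lookups
#3 VA=0x480A01615 (r,kernel):
  lvl0: tbl 0x35, slot 18 ⇒ 0x50007 (P1/RW1/US1/PS0)
  lvl1: tbl 0x50, slot 5 ⇒ 0x52007 (P1/RW1/US1/PS0)
  lvl2: tbl 0x52, slot 1 ⇒ 0x55007 (P1/RW1/US1/PS0)
  ✓ 0x55615  — 3 lookups
#4 VA=0x5038073EE (r,kernel):
  lvl0: tbl 0x35, slot 20 ⇒ 0x57007 (P1/RW1/US1/PS0)
  lvl1: tbl 0x57, slot 28 ⇒ 0x5A007 (P1/RW1/US1/PS0)
  lvl2: tbl 0x5A, slot 7 ⇒ 0x5B007 (P1/RW1/US1/PS0)
  ✓ 0x5B3EE  — 3 lookups
#5 VA=0x7C0202FFD (r,kernel):
  lvl0: tbl 0x35, slot 31 ⇒ 0x5F007 (P1/RW1/US1/PS0)
  lvl1: tbl 0x5F, slot 1 ⇒ 0x61007 (P1/RW1/US1/PS0)
  lvl2: tbl 0x61, slot 2 ⇒ 0x5C006 (P0/RW1/US1/PS0)
  ✗ PAGE_NOT_PRESENT  [3 reads]

TLB: [["0x480A01", "0x55"], ["0x503807", "0x5B"]]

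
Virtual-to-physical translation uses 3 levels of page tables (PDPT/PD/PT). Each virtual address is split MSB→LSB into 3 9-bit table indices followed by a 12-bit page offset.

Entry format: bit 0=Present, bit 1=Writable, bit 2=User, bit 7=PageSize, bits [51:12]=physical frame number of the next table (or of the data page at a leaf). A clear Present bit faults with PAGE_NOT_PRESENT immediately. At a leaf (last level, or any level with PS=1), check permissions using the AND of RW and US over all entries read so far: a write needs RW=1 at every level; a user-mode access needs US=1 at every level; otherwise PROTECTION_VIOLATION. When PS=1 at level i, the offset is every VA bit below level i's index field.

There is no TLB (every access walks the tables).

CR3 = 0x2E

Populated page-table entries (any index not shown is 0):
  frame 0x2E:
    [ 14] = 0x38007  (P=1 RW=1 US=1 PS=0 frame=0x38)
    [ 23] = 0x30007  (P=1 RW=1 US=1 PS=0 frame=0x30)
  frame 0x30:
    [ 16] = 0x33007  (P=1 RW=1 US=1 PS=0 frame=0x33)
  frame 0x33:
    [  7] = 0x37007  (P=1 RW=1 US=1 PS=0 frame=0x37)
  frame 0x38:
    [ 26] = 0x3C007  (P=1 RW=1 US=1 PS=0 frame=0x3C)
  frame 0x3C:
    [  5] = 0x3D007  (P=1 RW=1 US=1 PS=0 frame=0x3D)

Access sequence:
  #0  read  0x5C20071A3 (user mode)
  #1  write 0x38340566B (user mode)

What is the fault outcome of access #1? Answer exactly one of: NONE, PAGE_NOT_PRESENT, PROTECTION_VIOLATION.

Per-access translation:
#0 VA=0x5C20071A3 (r,user):
  [0] read 0x2E idx=23: raw=0x30007 flags P=1 W=1 U=1 S=0
  [1] read 0x30 idx=16: raw=0x33007 flags P=1 W=1 U=1 S=0
  [2] read 0x33 idx=7: raw=0x37007 flags P=1 W=1 U=1 S=0
  ⇒ phys 0x371A3  [3 reads]
#1 VA=0x38340566B (w,user):
  [0] read 0x2E idx=14: raw=0x38007 flags P=1 W=1 U=1 S=0
  [1] read 0x38 idx=26: raw=0x3C007 flags P=1 W=1 U=1 S=0
  [2] read 0x3C idx=5: raw=0x3D007 flags P=1 W=1 U=1 S=0
  ⇒ phys 0x3D66B  [3 reads]

Access #1 fault: NONE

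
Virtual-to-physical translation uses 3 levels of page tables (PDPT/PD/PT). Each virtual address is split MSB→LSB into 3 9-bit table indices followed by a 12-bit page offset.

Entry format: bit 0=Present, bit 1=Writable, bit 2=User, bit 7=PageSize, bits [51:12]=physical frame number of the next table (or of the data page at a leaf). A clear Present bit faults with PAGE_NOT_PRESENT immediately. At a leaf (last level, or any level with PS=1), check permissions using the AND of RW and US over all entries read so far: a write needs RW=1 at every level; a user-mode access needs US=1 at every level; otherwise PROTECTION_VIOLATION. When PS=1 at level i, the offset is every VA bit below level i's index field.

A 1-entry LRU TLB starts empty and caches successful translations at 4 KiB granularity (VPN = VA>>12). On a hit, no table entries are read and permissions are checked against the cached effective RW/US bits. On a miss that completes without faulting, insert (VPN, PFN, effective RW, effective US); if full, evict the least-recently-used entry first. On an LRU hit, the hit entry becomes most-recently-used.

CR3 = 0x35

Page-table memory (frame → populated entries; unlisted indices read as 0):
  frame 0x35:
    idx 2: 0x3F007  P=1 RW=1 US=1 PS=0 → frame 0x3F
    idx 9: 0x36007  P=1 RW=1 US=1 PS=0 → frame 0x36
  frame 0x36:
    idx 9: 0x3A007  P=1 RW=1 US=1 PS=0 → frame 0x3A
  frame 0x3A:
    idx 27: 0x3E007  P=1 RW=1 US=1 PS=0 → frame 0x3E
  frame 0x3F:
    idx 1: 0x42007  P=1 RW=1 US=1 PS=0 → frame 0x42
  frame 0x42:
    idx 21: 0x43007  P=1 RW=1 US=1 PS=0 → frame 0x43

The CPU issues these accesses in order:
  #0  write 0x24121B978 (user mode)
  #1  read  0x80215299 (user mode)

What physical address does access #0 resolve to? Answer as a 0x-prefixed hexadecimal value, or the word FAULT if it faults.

Trace:
#0 VA=0x24121B978 (w,user):
  L0: frame=0x35 idx=9 entry=0x36007 [P=1 RW=1 US=1 PS=0]
  L1: frame=0x36 idx=9 entry=0x3A007 [P=1 RW=1 US=1 PS=0]
  L2: frame=0x3A idx=27 entry=0x3E007 [P=1 RW=1 US=1 PS=0]
  ✓ 0x3E978  — 3 lookups
#1 VA=0x80215299 (r,user):
  L0: frame=0x35 idx=2 entry=0x3F007 [P=1 RW=1 US=1 PS=0]
  L1: frame=0x3F idx=1 entry=0x42007 [P=1 RW=1 US=1 PS=0]
  L2: frame=0x42 idx=21 entry=0x43007 [P=1 RW=1 US=1 PS=0]
  ✓ 0x43299  — 3 lookups

Access #0 PA: 0x3E978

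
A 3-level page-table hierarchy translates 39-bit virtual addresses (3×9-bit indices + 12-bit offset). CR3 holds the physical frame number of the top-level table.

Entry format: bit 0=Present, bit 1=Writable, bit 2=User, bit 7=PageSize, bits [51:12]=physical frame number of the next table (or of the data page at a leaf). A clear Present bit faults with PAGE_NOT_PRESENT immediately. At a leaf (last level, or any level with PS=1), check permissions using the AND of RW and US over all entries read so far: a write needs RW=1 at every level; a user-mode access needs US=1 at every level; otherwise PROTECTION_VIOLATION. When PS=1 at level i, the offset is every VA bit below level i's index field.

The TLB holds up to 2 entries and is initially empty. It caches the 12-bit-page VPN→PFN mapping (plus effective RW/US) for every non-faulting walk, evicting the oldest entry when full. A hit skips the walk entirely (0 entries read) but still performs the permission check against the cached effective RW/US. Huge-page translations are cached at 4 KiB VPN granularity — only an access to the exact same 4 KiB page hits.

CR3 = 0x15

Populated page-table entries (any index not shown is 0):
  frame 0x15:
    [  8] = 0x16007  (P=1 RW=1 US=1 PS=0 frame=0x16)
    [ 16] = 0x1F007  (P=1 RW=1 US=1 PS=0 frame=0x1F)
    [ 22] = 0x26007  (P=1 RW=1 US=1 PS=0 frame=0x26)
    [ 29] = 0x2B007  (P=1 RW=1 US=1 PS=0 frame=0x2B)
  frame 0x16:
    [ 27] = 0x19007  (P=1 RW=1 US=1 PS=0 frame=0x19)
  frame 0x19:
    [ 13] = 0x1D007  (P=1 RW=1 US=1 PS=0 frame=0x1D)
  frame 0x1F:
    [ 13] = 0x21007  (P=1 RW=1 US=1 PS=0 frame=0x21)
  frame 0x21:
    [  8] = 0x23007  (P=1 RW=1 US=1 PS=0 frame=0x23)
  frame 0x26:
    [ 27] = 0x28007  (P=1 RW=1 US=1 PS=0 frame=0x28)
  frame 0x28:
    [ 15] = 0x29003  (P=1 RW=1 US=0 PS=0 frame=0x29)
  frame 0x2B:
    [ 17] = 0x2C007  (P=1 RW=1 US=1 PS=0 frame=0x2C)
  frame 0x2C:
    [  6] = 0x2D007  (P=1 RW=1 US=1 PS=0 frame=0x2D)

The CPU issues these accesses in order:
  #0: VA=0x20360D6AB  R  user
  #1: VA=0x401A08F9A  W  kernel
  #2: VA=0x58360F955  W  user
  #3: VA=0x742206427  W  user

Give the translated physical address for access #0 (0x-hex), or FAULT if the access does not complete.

Trace:
#0 VA=0x20360D6AB (r,user):
  L0 @0x15[8] → 0x16007  P=1,RW=1,US=1,PS=0
  L1 @0x16[27] → 0x19007  P=1,RW=1,US=1,PS=0
  L2 @0x19[13] → 0x1D007  P=1,RW=1,US=1,PS=0
  ⇒ phys 0x1D6AB  [3 reads]
#1 VA=0x401A08F9A (w,kernel):
  L0 @0x15[16] → 0x1F007  P=1,RW=1,US=1,PS=0
  L1 @0x1F[13] → 0x21007  P=1,RW=1,US=1,PS=0
  L2 @0x21[8] → 0x23007  P=1,RW=1,US=1,PS=0
  ⇒ phys 0x23F9A  [3 reads]
#2 VA=0x58360F955 (w,user):
  L0 @0x15[22] → 0x26007  P=1,RW=1,US=1,PS=0
  L1 @0x26[27] → 0x28007  P=1,RW=1,US=1,PS=0
  L2 @0x28[15] → 0x29003  P=1,RW=1,US=0,PS=0
  ⇒ fault: PROTECTION_VIOLATION  — 3 lookups
#3 VA=0x742206427 (w,user):
  L0 @0x15[29] → 0x2B007  P=1,RW=1,US=1,PS=0
  L1 @0x2B[17] → 0x2C007  P=1,RW=1,US=1,PS=0
  L2 @0x2C[6] → 0x2D007  P=1,RW=1,US=1,PS=0
  ⇒ phys 0x2D427  [3 reads]

Access #0 PA: 0x1D6AB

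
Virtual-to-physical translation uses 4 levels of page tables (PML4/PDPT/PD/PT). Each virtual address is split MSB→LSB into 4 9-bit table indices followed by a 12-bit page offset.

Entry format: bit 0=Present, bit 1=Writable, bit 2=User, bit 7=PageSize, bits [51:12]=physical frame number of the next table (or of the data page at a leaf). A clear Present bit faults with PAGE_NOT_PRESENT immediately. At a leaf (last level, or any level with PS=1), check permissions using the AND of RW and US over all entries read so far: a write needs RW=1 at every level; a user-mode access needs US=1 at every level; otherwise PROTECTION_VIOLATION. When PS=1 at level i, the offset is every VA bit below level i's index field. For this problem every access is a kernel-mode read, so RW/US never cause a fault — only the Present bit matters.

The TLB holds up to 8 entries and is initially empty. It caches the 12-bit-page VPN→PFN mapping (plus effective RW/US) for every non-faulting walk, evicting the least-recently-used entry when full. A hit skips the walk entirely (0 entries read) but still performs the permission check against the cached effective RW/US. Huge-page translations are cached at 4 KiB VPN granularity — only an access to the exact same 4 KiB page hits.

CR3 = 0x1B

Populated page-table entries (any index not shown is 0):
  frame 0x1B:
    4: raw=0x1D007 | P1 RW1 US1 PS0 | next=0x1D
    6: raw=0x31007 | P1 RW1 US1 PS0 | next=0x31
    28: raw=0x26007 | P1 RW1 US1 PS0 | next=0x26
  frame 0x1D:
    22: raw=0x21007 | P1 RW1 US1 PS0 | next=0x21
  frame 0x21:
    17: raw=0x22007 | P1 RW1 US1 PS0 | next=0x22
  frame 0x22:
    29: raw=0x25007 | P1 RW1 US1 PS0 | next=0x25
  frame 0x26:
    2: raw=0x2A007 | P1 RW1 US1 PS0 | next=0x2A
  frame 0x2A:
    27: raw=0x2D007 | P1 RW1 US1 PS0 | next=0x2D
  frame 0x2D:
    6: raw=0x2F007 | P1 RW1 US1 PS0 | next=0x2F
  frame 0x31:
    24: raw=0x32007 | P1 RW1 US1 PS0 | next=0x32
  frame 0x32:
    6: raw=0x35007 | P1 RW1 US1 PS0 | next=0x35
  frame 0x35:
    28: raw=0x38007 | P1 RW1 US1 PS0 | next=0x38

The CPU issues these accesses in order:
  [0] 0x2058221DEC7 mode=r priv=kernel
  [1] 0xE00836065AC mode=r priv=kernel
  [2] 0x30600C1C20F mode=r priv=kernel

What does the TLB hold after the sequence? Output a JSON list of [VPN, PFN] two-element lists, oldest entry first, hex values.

Per-access translation:
#0 VA=0x2058221DEC7 (r,kernel):
  [0] read 0x1B idx=4: raw=0x1D007 flags P=1 W=1 U=1 S=0
  [1] read 0x1D idx=22: raw=0x21007 flags P=1 W=1 U=1 S=0
  [2] read 0x21 idx=17: raw=0x22007 flags P=1 W=1 U=1 S=0
  [3] read 0x22 idx=29: raw=0x25007 flags P=1 W=1 U=1 S=0
  ✓ 0x25EC7  — 4 lookups
#1 VA=0xE00836065AC (r,kernel):
  [0] read 0x1B idx=28: raw=0x26007 flags P=1 W=1 U=1 S=0
  [1] read 0x26 idx=2: raw=0x2A007 flags P=1 W=1 U=1 S=0
  [2] read 0x2A idx=27: raw=0x2D007 flags P=1 W=1 U=1 S=0
  [3] read 0x2D idx=6: raw=0x2F007 flags P=1 W=1 U=1 S=0
  ✓ 0x2F5AC  — 4 lookups
#2 VA=0x30600C1C20F (r,kernel):
  [0] read 0x1B idx=6: raw=0x31007 flags P=1 W=1 U=1 S=0
  [1] read 0x31 idx=24: raw=0x32007 flags P=1 W=1 U=1 S=0
  [2] read 0x32 idx=6: raw=0x35007 flags P=1 W=1 U=1 S=0
  [3] read 0x35 idx=28: raw=0x38007 flags P=1 W=1 U=1 S=0
  ✓ 0x3820F  — 4 lookups

TLB: [["0x2058221D", "0x25"], ["0xE0083606", "0x2F"], ["0x30600C1C", "0x38"]]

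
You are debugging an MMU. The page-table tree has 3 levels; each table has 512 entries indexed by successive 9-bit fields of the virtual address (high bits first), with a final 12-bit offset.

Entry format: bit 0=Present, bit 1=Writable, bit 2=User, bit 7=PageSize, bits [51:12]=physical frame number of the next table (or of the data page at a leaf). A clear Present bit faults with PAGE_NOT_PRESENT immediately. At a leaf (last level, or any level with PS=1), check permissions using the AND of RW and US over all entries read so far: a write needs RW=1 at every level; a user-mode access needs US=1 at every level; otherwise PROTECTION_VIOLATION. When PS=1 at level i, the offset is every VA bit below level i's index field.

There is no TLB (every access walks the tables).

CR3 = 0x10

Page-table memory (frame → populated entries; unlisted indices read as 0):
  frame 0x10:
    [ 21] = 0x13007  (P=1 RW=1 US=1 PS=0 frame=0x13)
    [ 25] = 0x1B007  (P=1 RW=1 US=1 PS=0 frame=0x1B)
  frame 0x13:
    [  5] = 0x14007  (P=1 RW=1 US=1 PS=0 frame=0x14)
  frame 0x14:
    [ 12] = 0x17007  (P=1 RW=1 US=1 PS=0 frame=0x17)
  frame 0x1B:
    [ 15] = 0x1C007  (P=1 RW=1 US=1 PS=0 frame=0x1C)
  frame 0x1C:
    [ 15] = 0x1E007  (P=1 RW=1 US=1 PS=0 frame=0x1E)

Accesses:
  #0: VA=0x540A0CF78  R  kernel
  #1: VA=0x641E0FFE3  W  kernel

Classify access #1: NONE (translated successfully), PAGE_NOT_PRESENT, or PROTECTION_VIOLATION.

Walk each access:
#0 VA=0x540A0CF78 (r,kernel):
  lvl0: tbl 0x10, slot 21 ⇒ 0x13007 (P1/RW1/US1/PS0)
  lvl1: tbl 0x13, slot 5 ⇒ 0x14007 (P1/RW1/US1/PS0)
  lvl2: tbl 0x14, slot 12 ⇒ 0x17007 (P1/RW1/US1/PS0)
  ⇒ phys 0x17F78  [3 reads]
#1 VA=0x641E0FFE3 (w,kernel):
  lvl0: tbl 0x10, slot 25 ⇒ 0x1B007 (P1/RW1/US1/PS0)
  lvl1: tbl 0x1B, slot 15 ⇒ 0x1C007 (P1/RW1/US1/PS0)
  lvl2: tbl 0x1C, slot 15 ⇒ 0x1E007 (P1/RW1/US1/PS0)
  ⇒ phys 0x1EFE3  [3 reads]

Access #1 fault: NONE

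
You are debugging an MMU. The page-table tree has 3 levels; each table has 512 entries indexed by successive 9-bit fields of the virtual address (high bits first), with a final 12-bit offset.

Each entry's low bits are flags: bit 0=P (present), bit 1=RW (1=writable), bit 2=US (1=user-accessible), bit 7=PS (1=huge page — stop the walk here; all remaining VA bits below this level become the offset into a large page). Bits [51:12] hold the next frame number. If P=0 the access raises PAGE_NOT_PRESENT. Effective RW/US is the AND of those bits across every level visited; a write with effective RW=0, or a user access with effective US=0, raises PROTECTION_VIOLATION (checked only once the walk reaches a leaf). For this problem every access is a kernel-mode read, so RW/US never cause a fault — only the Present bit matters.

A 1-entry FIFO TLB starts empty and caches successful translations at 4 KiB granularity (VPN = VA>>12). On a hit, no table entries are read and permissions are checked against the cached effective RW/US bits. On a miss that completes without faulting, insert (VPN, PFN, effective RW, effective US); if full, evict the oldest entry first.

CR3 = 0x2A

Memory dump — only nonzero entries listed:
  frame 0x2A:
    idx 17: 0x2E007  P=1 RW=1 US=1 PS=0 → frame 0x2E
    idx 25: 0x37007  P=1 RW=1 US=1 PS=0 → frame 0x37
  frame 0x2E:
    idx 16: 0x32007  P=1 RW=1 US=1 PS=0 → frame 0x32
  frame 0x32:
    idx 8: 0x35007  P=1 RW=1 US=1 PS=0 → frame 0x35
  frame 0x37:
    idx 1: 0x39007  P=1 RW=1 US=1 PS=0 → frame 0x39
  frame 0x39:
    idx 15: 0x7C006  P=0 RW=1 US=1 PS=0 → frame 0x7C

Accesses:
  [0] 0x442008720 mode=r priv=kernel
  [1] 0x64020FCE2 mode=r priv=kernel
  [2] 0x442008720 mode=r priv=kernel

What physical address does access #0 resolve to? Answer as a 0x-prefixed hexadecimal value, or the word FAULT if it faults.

Trace:
#0 VA=0x442008720 (r,kernel):
  lvl0: tbl 0x2A, slot 17 ⇒ 0x2E007 (P1/RW1/US1/PS0)
  lvl1: tbl 0x2E, slot 16 ⇒ 0x32007 (P1/RW1/US1/PS0)
  lvl2: tbl 0x32, slot 8 ⇒ 0x35007 (P1/RW1/US1/PS0)
  ✓ 0x35720  — 3 lookups
#1 VA=0x64020FCE2 (r,kernel):
  lvl0: tbl 0x2A, slot 25 ⇒ 0x37007 (P1/RW1/US1/PS0)
  lvl1: tbl 0x37, slot 1 ⇒ 0x39007 (P1/RW1/US1/PS0)
  lvl2: tbl 0x39, slot 15 ⇒ 0x7C006 (P0/RW1/US1/PS0)
  → PAGE_NOT_PRESENT  (3 entries read)
#2 VA=0x442008720 (r,kernel):
  TLB hit vpn=0x442008 → PA=0x35720

Access #0 PA: 0x35720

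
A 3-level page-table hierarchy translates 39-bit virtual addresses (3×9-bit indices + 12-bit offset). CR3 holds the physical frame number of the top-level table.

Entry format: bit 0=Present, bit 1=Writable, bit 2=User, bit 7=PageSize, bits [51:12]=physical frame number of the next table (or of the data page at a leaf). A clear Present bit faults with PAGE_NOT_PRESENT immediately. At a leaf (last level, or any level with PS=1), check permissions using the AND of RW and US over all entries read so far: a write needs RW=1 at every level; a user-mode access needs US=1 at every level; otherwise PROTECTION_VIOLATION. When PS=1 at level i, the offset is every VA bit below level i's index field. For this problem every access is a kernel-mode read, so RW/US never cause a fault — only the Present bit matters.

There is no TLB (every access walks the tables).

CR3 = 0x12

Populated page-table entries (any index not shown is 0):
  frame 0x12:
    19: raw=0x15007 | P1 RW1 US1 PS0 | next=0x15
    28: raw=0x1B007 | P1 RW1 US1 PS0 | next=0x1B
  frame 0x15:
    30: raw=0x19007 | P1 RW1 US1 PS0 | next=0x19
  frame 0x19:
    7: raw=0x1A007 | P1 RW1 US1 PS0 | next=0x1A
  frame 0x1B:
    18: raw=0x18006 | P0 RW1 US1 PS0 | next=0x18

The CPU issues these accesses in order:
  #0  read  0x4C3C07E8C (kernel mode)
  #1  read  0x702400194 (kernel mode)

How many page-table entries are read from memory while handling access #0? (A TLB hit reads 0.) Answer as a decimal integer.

Trace:
#0 VA=0x4C3C07E8C (r,kernel):
  lvl0: tbl 0x12, slot 19 ⇒ 0x15007 (P1/RW1/US1/PS0)
  lvl1: tbl 0x15, slot 30 ⇒ 0x19007 (P1/RW1/US1/PS0)
  lvl2: tbl 0x19, slot 7 ⇒ 0x1A007 (P1/RW1/US1/PS0)
  ⇒ phys 0x1AE8C  [3 reads]
#1 VA=0x702400194 (r,kernel):
  lvl0: tbl 0x12, slot 28 ⇒ 0x1B007 (P1/RW1/US1/PS0)
  lvl1: tbl 0x1B, slot 18 ⇒ 0x18006 (P0/RW1/US1/PS0)
  ⇒ fault: PAGE_NOT_PRESENT  — 2 lookups

Entries read for #0: 3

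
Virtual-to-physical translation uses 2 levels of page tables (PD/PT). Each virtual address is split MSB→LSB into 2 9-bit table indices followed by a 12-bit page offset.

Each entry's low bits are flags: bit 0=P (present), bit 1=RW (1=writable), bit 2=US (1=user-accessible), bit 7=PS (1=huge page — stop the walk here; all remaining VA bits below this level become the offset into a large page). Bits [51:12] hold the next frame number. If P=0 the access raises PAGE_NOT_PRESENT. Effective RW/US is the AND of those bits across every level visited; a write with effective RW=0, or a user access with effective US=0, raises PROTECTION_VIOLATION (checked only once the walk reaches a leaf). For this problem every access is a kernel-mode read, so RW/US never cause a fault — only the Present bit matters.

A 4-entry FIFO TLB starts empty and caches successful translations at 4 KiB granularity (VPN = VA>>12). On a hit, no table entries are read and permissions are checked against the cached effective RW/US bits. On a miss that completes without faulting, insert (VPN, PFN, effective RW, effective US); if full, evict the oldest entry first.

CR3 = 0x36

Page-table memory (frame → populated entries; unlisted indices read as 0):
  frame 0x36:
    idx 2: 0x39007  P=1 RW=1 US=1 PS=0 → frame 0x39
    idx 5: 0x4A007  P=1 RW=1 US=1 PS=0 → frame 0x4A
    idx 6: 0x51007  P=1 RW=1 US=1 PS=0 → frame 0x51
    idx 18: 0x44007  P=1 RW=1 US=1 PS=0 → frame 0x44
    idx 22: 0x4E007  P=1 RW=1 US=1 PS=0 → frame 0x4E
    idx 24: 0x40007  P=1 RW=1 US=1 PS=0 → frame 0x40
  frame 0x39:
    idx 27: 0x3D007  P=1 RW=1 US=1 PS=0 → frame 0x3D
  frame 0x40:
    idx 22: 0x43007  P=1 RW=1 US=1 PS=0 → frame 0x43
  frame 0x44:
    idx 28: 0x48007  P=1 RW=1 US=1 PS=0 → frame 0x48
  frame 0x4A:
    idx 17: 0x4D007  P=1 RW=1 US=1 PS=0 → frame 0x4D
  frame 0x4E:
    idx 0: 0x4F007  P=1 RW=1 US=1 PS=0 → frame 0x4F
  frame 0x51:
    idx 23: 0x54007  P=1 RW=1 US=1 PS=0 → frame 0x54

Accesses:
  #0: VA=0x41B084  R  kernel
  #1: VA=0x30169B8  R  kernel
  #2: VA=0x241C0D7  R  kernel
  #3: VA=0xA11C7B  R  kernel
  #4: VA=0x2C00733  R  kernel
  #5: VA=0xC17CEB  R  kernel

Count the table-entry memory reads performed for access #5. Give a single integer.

Per-access translation:
#0 VA=0x41B084 (r,kernel):
  lvl0: tbl 0x36, slot 2 ⇒ 0x39007 (P1/RW1/US1/PS0)
  lvl1: tbl 0x39, slot 27 ⇒ 0x3D007 (P1/RW1/US1/PS0)
  → PA=0x3D084  (2 entries read)
#1 VA=0x30169B8 (r,kernel):
  lvl0: tbl 0x36, slot 24 ⇒ 0x40007 (P1/RW1/US1/PS0)
  lvl1: tbl 0x40, slot 22 ⇒ 0x43007 (P1/RW1/US1/PS0)
  → PA=0x439B8  (2 entries read)
#2 VA=0x241C0D7 (r,kernel):
  lvl0: tbl 0x36, slot 18 ⇒ 0x44007 (P1/RW1/US1/PS0)
  lvl1: tbl 0x44, slot 28 ⇒ 0x48007 (P1/RW1/US1/PS0)
  → PA=0x480D7  (2 entries read)
#3 VA=0xA11C7B (r,kernel):
  lvl0: tbl 0x36, slot 5 ⇒ 0x4A007 (P1/RW1/US1/PS0)
  lvl1: tbl 0x4A, slot 17 ⇒ 0x4D007 (P1/RW1/US1/PS0)
  → PA=0x4DC7B  (2 entries read)
#4 VA=0x2C00733 (r,kernel):
  lvl0: tbl 0x36, slot 22 ⇒ 0x4E007 (P1/RW1/US1/PS0)
  lvl1: tbl 0x4E, slot 0 ⇒ 0x4F007 (P1/RW1/US1/PS0)
  → PA=0x4F733  (2 entries read)
#5 VA=0xC17CEB (r,kernel):
  lvl0: tbl 0x36, slot 6 ⇒ 0x51007 (P1/RW1/US1/PS0)
  lvl1: tbl 0x51, slot 23 ⇒ 0x54007 (P1/RW1/US1/PS0)
  → PA=0x54CEB  (2 entries read)

Entries read for #5: 2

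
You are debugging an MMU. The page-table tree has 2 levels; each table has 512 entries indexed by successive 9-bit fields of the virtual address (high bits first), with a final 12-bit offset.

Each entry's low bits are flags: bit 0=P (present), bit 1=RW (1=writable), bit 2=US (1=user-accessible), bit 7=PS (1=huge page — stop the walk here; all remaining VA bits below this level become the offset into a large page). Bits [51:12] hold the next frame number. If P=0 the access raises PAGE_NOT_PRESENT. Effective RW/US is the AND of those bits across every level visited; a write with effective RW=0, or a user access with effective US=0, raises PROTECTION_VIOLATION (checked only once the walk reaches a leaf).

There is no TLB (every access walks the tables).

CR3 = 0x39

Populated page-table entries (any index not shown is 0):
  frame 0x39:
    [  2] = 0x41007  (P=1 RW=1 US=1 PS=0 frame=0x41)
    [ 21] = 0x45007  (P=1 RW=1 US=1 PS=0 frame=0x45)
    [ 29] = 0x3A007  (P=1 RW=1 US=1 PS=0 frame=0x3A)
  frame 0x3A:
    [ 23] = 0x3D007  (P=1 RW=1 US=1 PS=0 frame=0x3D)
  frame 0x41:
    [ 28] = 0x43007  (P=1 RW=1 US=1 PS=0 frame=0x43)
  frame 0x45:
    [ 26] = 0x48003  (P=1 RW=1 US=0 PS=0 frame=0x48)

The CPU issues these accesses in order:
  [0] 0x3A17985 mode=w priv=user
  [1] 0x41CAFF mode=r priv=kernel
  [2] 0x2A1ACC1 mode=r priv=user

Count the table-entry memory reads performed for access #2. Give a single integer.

Walk each access:
#0 VA=0x3A17985 (w,user):
  L0: frame=0x39 idx=29 entry=0x3A007 [P=1 RW=1 US=1 PS=0]
  L1: frame=0x3A idx=23 entry=0x3D007 [P=1 RW=1 US=1 PS=0]
  → PA=0x3D985  (2 entries read)
#1 VA=0x41CAFF (r,kernel):
  L0: frame=0x39 idx=2 entry=0x41007 [P=1 RW=1 US=1 PS=0]
  L1: frame=0x41 idx=28 entry=0x43007 [P=1 RW=1 US=1 PS=0]
  → PA=0x43AFF  (2 entries read)
#2 VA=0x2A1ACC1 (r,user):
  L0: frame=0x39 idx=21 entry=0x45007 [P=1 RW=1 US=1 PS=0]
  L1: frame=0x45 idx=26 entry=0x48003 [P=1 RW=1 US=0 PS=0]
  ⇒ fault: PROTECTION_VIOLATION  — 2 lookups

Entries read for #2: 2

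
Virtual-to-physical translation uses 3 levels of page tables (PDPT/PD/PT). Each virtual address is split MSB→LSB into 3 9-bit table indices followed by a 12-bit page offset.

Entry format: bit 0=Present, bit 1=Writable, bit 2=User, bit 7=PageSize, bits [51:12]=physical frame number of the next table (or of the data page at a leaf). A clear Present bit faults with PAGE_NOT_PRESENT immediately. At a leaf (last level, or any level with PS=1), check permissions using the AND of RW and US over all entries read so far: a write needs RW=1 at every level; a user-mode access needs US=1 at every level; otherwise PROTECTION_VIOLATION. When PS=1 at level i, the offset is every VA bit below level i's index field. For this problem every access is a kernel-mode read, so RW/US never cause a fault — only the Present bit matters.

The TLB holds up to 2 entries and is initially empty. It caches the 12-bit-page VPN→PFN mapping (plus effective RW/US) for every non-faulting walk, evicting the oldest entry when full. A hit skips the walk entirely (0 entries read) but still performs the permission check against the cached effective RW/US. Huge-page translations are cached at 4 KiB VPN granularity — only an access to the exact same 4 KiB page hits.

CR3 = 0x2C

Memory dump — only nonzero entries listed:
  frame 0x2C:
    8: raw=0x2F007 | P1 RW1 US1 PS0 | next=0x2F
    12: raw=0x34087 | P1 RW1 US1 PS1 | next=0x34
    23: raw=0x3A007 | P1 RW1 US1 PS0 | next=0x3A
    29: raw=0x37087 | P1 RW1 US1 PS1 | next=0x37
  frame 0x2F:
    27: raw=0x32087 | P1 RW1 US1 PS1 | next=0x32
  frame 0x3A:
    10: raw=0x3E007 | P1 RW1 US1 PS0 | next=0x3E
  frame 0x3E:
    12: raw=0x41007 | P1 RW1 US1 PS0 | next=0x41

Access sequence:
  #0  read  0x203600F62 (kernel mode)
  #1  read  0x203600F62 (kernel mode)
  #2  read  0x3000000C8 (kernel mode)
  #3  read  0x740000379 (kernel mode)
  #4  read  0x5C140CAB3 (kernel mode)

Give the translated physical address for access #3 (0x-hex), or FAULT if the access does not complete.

Per-access translation:
#0 VA=0x203600F62 (r,kernel):
  [0] read 0x2C idx=8: raw=0x2F007 flags P=1 W=1 U=1 S=0
  [1] read 0x2F idx=27: raw=0x32087 flags P=1 W=1 U=1 S=1
  → PA=0x32F62 (huge @L1)  (2 entries read)
#1 VA=0x203600F62 (r,kernel):
  TLB hit vpn=0x203600 → PA=0x32F62
#2 VA=0x3000000C8 (r,kernel):
  [0] read 0x2C idx=12: raw=0x34087 flags P=1 W=1 U=1 S=1
  → PA=0x340C8 (huge @L0)  (1 entries read)
#3 VA=0x740000379 (r,kernel):
  [0] read 0x2C idx=29: raw=0x37087 flags P=1 W=1 U=1 S=1
  → PA=0x37379 (huge @L0)  (1 entries read)
#4 VA=0x5C140CAB3 (r,kernel):
  [0] read 0x2C idx=23: raw=0x3A007 flags P=1 W=1 U=1 S=0
  [1] read 0x3A idx=10: raw=0x3E007 flags P=1 W=1 U=1 S=0
  [2] read 0x3E idx=12: raw=0x41007 flags P=1 W=1 U=1 S=0
  → PA=0x41AB3  (3 entries read)

Access #3 PA: 0x37379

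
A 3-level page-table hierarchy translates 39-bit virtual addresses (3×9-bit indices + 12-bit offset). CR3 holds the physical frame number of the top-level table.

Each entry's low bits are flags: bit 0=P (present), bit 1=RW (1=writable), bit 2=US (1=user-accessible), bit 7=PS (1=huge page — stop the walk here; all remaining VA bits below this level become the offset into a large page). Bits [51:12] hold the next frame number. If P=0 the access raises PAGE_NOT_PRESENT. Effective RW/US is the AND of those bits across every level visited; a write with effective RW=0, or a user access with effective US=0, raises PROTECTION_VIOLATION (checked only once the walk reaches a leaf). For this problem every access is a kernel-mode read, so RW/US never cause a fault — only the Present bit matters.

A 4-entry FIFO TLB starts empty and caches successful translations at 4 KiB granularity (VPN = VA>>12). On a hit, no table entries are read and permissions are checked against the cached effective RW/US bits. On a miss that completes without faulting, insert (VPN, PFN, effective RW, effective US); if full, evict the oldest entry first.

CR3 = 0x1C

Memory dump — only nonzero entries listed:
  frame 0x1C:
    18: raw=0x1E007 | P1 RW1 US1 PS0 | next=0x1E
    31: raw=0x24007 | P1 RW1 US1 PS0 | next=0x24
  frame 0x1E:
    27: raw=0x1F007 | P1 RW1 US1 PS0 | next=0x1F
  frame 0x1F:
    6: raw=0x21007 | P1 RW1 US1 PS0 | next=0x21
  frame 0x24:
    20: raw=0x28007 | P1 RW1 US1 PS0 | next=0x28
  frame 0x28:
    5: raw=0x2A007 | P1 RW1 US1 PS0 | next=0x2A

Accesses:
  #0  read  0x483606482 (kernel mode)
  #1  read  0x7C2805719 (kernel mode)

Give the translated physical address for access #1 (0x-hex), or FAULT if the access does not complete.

Trace:
#0 VA=0x483606482 (r,kernel):
  lvl0: tbl 0x1C, slot 18 ⇒ 0x1E007 (P1/RW1/US1/PS0)
  lvl1: tbl 0x1E, slot 27 ⇒ 0x1F007 (P1/RW1/US1/PS0)
  lvl2: tbl 0x1F, slot 6 ⇒ 0x21007 (P1/RW1/US1/PS0)
  → PA=0x21482  (3 entries read)
#1 VA=0x7C2805719 (r,kernel):
  lvl0: tbl 0x1C, slot 31 ⇒ 0x24007 (P1/RW1/US1/PS0)
  lvl1: tbl 0x24, slot 20 ⇒ 0x28007 (P1/RW1/US1/PS0)
  lvl2: tbl 0x28, slot 5 ⇒ 0x2A007 (P1/RW1/US1/PS0)
  → PA=0x2A719  (3 entries read)

Access #1 PA: 0x2A719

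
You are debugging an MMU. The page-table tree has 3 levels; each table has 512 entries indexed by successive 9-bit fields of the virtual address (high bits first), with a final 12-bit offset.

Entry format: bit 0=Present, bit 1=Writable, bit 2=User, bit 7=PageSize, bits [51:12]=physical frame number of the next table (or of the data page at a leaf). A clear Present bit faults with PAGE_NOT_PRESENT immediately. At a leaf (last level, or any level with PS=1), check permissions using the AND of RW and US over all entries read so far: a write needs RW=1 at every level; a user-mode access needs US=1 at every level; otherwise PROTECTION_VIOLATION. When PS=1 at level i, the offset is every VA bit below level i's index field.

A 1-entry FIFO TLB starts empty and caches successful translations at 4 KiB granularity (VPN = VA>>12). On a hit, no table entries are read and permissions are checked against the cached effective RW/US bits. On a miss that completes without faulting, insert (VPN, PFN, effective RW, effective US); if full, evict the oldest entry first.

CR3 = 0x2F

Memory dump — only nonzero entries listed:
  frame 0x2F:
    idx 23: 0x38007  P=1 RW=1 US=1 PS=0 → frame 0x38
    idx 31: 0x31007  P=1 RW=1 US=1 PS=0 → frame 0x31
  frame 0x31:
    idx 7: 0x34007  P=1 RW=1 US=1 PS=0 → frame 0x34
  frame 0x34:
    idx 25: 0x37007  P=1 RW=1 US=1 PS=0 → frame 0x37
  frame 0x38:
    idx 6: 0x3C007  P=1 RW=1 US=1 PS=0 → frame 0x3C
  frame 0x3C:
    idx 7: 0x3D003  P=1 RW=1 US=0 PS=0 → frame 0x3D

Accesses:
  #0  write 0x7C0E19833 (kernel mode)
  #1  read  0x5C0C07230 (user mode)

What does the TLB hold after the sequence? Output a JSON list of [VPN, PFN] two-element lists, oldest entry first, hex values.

Trace:
#0 VA=0x7C0E19833 (w,kernel):
  lvl0: tbl 0x2F, slot 31 ⇒ 0x31007 (P1/RW1/US1/PS0)
  lvl1: tbl 0x31, slot 7 ⇒ 0x34007 (P1/RW1/US1/PS0)
  lvl2: tbl 0x34, slot 25 ⇒ 0x37007 (P1/RW1/US1/PS0)
  ⇒ phys 0x37833  [3 reads]
#1 VA=0x5C0C07230 (r,user):
  lvl0: tbl 0x2F, slot 23 ⇒ 0x38007 (P1/RW1/US1/PS0)
  lvl1: tbl 0x38, slot 6 ⇒ 0x3C007 (P1/RW1/US1/PS0)
  lvl2: tbl 0x3C, slot 7 ⇒ 0x3D003 (P1/RW1/US0/PS0)
  ⇒ fault: PROTECTION_VIOLATION  — 3 lookups

TLB: [["0x7C0E19", "0x37"]]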